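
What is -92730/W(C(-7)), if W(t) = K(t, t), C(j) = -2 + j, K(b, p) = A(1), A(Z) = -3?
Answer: 30910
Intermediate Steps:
K(b, p) = -3
W(t) = -3
-92730/W(C(-7)) = -92730/(-3) = -92730*(-1/3) = 30910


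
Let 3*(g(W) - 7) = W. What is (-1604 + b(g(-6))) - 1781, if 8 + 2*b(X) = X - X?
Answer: -3389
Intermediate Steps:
g(W) = 7 + W/3
b(X) = -4 (b(X) = -4 + (X - X)/2 = -4 + (½)*0 = -4 + 0 = -4)
(-1604 + b(g(-6))) - 1781 = (-1604 - 4) - 1781 = -1608 - 1781 = -3389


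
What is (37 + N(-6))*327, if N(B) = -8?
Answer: 9483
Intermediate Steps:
(37 + N(-6))*327 = (37 - 8)*327 = 29*327 = 9483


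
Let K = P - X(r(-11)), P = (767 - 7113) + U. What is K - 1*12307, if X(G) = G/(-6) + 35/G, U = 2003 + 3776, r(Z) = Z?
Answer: -849595/66 ≈ -12873.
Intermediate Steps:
U = 5779
P = -567 (P = (767 - 7113) + 5779 = -6346 + 5779 = -567)
X(G) = 35/G - G/6 (X(G) = G*(-⅙) + 35/G = -G/6 + 35/G = 35/G - G/6)
K = -37333/66 (K = -567 - (35/(-11) - ⅙*(-11)) = -567 - (35*(-1/11) + 11/6) = -567 - (-35/11 + 11/6) = -567 - 1*(-89/66) = -567 + 89/66 = -37333/66 ≈ -565.65)
K - 1*12307 = -37333/66 - 1*12307 = -37333/66 - 12307 = -849595/66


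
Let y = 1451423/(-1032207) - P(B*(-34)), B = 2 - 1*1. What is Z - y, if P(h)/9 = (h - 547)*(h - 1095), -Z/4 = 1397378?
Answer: 324144383426/1032207 ≈ 3.1403e+5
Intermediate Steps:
B = 1 (B = 2 - 1 = 1)
Z = -5589512 (Z = -4*1397378 = -5589512)
P(h) = 9*(-1095 + h)*(-547 + h) (P(h) = 9*((h - 547)*(h - 1095)) = 9*((-547 + h)*(-1095 + h)) = 9*((-1095 + h)*(-547 + h)) = 9*(-1095 + h)*(-547 + h))
y = -6093677796410/1032207 (y = 1451423/(-1032207) - (5390685 - 14778*(-34) + 9*(1*(-34))²) = 1451423*(-1/1032207) - (5390685 - 14778*(-34) + 9*(-34)²) = -1451423/1032207 - (5390685 + 502452 + 9*1156) = -1451423/1032207 - (5390685 + 502452 + 10404) = -1451423/1032207 - 1*5903541 = -1451423/1032207 - 5903541 = -6093677796410/1032207 ≈ -5.9035e+6)
Z - y = -5589512 - 1*(-6093677796410/1032207) = -5589512 + 6093677796410/1032207 = 324144383426/1032207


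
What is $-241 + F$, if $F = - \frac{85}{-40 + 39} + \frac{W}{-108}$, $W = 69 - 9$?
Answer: $- \frac{1409}{9} \approx -156.56$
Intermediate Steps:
$W = 60$
$F = \frac{760}{9}$ ($F = - \frac{85}{-40 + 39} + \frac{60}{-108} = - \frac{85}{-1} + 60 \left(- \frac{1}{108}\right) = \left(-85\right) \left(-1\right) - \frac{5}{9} = 85 - \frac{5}{9} = \frac{760}{9} \approx 84.444$)
$-241 + F = -241 + \frac{760}{9} = - \frac{1409}{9}$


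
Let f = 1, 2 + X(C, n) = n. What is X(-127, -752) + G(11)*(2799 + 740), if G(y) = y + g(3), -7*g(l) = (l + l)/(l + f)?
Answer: 523833/14 ≈ 37417.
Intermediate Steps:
X(C, n) = -2 + n
g(l) = -2*l/(7*(1 + l)) (g(l) = -(l + l)/(7*(l + 1)) = -2*l/(7*(1 + l)))
G(y) = -3/14 + y (G(y) = y - 2*3/(7 + 7*3) = y - 2*3/(7 + 21) = y - 2*3/28 = y - 2*3*1/28 = y - 3/14 = -3/14 + y)
X(-127, -752) + G(11)*(2799 + 740) = (-2 - 752) + (-3/14 + 11)*(2799 + 740) = -754 + (151/14)*3539 = -754 + 534389/14 = 523833/14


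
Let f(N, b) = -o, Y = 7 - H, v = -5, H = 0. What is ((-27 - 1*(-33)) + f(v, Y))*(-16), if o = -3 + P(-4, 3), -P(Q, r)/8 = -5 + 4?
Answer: -16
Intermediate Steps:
P(Q, r) = 8 (P(Q, r) = -8*(-5 + 4) = -8*(-1) = 8)
o = 5 (o = -3 + 8 = 5)
Y = 7 (Y = 7 - 1*0 = 7 + 0 = 7)
f(N, b) = -5 (f(N, b) = -1*5 = -5)
((-27 - 1*(-33)) + f(v, Y))*(-16) = ((-27 - 1*(-33)) - 5)*(-16) = ((-27 + 33) - 5)*(-16) = (6 - 5)*(-16) = 1*(-16) = -16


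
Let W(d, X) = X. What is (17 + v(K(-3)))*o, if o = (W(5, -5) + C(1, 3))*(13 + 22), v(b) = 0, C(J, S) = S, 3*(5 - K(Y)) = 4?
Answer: -1190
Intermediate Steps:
K(Y) = 11/3 (K(Y) = 5 - 1/3*4 = 5 - 4/3 = 11/3)
o = -70 (o = (-5 + 3)*(13 + 22) = -2*35 = -70)
(17 + v(K(-3)))*o = (17 + 0)*(-70) = 17*(-70) = -1190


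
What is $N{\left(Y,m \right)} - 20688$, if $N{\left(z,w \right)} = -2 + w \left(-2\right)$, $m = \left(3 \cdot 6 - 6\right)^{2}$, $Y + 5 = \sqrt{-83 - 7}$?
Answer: $-20978$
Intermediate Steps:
$Y = -5 + 3 i \sqrt{10}$ ($Y = -5 + \sqrt{-83 - 7} = -5 + \sqrt{-90} = -5 + 3 i \sqrt{10} \approx -5.0 + 9.4868 i$)
$m = 144$ ($m = \left(18 - 6\right)^{2} = 12^{2} = 144$)
$N{\left(z,w \right)} = -2 - 2 w$
$N{\left(Y,m \right)} - 20688 = \left(-2 - 288\right) - 20688 = -290 - 20688 = -20978$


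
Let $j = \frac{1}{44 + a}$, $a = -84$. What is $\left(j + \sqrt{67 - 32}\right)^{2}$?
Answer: $\frac{56001}{1600} - \frac{\sqrt{35}}{20} \approx 34.705$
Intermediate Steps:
$j = - \frac{1}{40}$ ($j = \frac{1}{44 - 84} = \frac{1}{-40} = - \frac{1}{40} \approx -0.025$)
$\left(j + \sqrt{67 - 32}\right)^{2} = \left(- \frac{1}{40} + \sqrt{67 - 32}\right)^{2} = \left(- \frac{1}{40} + \sqrt{35}\right)^{2}$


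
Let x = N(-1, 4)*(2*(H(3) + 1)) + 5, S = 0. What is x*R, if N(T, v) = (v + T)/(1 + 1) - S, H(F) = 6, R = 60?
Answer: 1560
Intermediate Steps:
N(T, v) = T/2 + v/2 (N(T, v) = (v + T)/(1 + 1) - 1*0 = (T + v)/2 + 0 = (T + v)*(1/2) + 0 = (T/2 + v/2) + 0 = T/2 + v/2)
x = 26 (x = ((1/2)*(-1) + (1/2)*4)*(2*(6 + 1)) + 5 = (-1/2 + 2)*(2*7) + 5 = (3/2)*14 + 5 = 21 + 5 = 26)
x*R = 26*60 = 1560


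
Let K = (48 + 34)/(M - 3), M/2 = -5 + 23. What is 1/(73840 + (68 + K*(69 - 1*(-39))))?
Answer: 11/815940 ≈ 1.3481e-5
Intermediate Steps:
M = 36 (M = 2*(-5 + 23) = 2*18 = 36)
K = 82/33 (K = (48 + 34)/(36 - 3) = 82/33 ≈ 2.4848)
1/(73840 + (68 + K*(69 - 1*(-39)))) = 1/(73840 + (68 + 82*(69 - 1*(-39))/33)) = 1/(73840 + (68 + 82*(69 + 39)/33)) = 1/(73840 + (68 + (82/33)*108)) = 1/(73840 + (68 + 2952/11)) = 1/(73840 + 3700/11) = 1/(815940/11) = 11/815940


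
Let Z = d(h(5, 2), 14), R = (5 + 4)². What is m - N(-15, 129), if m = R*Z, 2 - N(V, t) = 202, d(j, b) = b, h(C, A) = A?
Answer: 1334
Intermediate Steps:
R = 81 (R = 9² = 81)
N(V, t) = -200 (N(V, t) = 2 - 1*202 = 2 - 202 = -200)
Z = 14
m = 1134 (m = 81*14 = 1134)
m - N(-15, 129) = 1134 - 1*(-200) = 1134 + 200 = 1334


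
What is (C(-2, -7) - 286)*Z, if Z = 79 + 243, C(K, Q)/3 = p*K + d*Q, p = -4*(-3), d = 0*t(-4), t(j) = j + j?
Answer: -115276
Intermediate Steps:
t(j) = 2*j
d = 0 (d = 0*(2*(-4)) = 0*(-8) = 0)
p = 12
C(K, Q) = 36*K (C(K, Q) = 3*(12*K + 0*Q) = 3*(12*K + 0) = 3*(12*K) = 36*K)
Z = 322
(C(-2, -7) - 286)*Z = (36*(-2) - 286)*322 = (-72 - 286)*322 = -358*322 = -115276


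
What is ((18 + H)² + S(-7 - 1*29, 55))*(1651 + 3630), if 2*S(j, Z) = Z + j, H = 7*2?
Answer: 10915827/2 ≈ 5.4579e+6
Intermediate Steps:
H = 14
S(j, Z) = Z/2 + j/2 (S(j, Z) = (Z + j)/2 = Z/2 + j/2)
((18 + H)² + S(-7 - 1*29, 55))*(1651 + 3630) = ((18 + 14)² + ((½)*55 + (-7 - 1*29)/2))*(1651 + 3630) = (32² + (55/2 + (-7 - 29)/2))*5281 = (1024 + (55/2 + (½)*(-36)))*5281 = (1024 + (55/2 - 18))*5281 = (1024 + 19/2)*5281 = (2067/2)*5281 = 10915827/2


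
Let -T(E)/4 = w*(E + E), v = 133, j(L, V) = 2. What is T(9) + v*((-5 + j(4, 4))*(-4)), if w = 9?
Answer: 948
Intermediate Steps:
T(E) = -72*E (T(E) = -36*(E + E) = -36*2*E = -72*E)
T(9) + v*((-5 + j(4, 4))*(-4)) = -72*9 + 133*((-5 + 2)*(-4)) = -648 + 133*(-3*(-4)) = -648 + 133*12 = -648 + 1596 = 948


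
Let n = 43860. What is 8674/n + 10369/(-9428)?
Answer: -93251467/103378020 ≈ -0.90204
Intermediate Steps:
8674/n + 10369/(-9428) = 8674/43860 + 10369/(-9428) = 8674*(1/43860) + 10369*(-1/9428) = 4337/21930 - 10369/9428 = -93251467/103378020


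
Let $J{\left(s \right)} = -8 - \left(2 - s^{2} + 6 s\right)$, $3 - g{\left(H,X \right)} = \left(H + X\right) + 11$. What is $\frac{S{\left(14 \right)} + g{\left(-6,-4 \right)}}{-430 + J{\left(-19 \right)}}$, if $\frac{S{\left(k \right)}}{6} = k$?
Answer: $\frac{86}{35} \approx 2.4571$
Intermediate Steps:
$S{\left(k \right)} = 6 k$
$g{\left(H,X \right)} = -8 - H - X$ ($g{\left(H,X \right)} = 3 - \left(\left(H + X\right) + 11\right) = 3 - \left(11 + H + X\right) = -8 - H - X$)
$J{\left(s \right)} = -10 + s^{2} - 6 s$ ($J{\left(s \right)} = -8 - \left(2 - s^{2} + 6 s\right) = -10 + s^{2} - 6 s$)
$\frac{S{\left(14 \right)} + g{\left(-6,-4 \right)}}{-430 + J{\left(-19 \right)}} = \frac{6 \cdot 14 - -2}{-430 - \left(-104 - 361\right)} = \frac{84 + \left(-8 + 6 + 4\right)}{-430 + \left(-10 + 361 + 114\right)} = \frac{84 + 2}{-430 + 465} = \frac{86}{35}$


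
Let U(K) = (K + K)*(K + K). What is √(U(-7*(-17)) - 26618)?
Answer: √30026 ≈ 173.28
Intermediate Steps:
U(K) = 4*K² (U(K) = (2*K)*(2*K) = 4*K²)
√(U(-7*(-17)) - 26618) = √(4*(-7*(-17))² - 26618) = √(4*119² - 26618) = √(4*14161 - 26618) = √(56644 - 26618) = √30026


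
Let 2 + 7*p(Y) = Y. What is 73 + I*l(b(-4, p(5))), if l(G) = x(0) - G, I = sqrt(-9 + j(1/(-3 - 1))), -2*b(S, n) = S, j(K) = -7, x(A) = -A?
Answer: 73 - 8*I ≈ 73.0 - 8.0*I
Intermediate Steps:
p(Y) = -2/7 + Y/7
b(S, n) = -S/2
I = 4*I (I = sqrt(-9 - 7) = sqrt(-16) = 4*I ≈ 4.0*I)
l(G) = -G (l(G) = -1*0 - G = 0 - G = -G)
73 + I*l(b(-4, p(5))) = 73 + (4*I)*(-(-1)*(-4)/2) = 73 + (4*I)*(-1*2) = 73 + (4*I)*(-2) = 73 - 8*I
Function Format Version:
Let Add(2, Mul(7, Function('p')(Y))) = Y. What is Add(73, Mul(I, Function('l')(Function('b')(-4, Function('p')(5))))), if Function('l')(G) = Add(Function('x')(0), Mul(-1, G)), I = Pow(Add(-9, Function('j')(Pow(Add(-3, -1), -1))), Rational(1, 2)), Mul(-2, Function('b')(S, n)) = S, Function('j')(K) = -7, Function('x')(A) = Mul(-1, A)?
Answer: Add(73, Mul(-8, I)) ≈ Add(73.000, Mul(-8.0000, I))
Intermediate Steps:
Function('p')(Y) = Add(Rational(-2, 7), Mul(Rational(1, 7), Y))
Function('b')(S, n) = Mul(Rational(-1, 2), S)
I = Mul(4, I) (I = Pow(Add(-9, -7), Rational(1, 2)) = Pow(-16, Rational(1, 2)) = Mul(4, I) ≈ Mul(4.0000, I))
Function('l')(G) = Mul(-1, G) (Function('l')(G) = Add(Mul(-1, 0), Mul(-1, G)) = Add(0, Mul(-1, G)) = Mul(-1, G))
Add(73, Mul(I, Function('l')(Function('b')(-4, Function('p')(5))))) = Add(73, Mul(Mul(4, I), Mul(-1, Mul(Rational(-1, 2), -4)))) = Add(73, Mul(Mul(4, I), Mul(-1, 2))) = Add(73, Mul(Mul(4, I), -2)) = Add(73, Mul(-8, I))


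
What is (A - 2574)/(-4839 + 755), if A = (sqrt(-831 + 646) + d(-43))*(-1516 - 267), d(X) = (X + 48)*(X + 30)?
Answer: -113321/4084 + 1783*I*sqrt(185)/4084 ≈ -27.748 + 5.9382*I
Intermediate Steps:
d(X) = (30 + X)*(48 + X) (d(X) = (48 + X)*(30 + X) = (30 + X)*(48 + X))
A = 115895 - 1783*I*sqrt(185) (A = (sqrt(-831 + 646) + (1440 + (-43)**2 + 78*(-43)))*(-1516 - 267) = (sqrt(-185) + (1440 + 1849 - 3354))*(-1783) = (I*sqrt(185) - 65)*(-1783) = (-65 + I*sqrt(185))*(-1783) = 115895 - 1783*I*sqrt(185) ≈ 1.159e+5 - 24251.0*I)
(A - 2574)/(-4839 + 755) = ((115895 - 1783*I*sqrt(185)) - 2574)/(-4839 + 755) = (113321 - 1783*I*sqrt(185))/(-4084) = (113321 - 1783*I*sqrt(185))*(-1/4084) = -113321/4084 + 1783*I*sqrt(185)/4084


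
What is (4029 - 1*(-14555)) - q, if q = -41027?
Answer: 59611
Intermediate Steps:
(4029 - 1*(-14555)) - q = (4029 - 1*(-14555)) - 1*(-41027) = (4029 + 14555) + 41027 = 18584 + 41027 = 59611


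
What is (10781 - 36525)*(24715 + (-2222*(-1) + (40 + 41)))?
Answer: -695551392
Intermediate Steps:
(10781 - 36525)*(24715 + (-2222*(-1) + (40 + 41))) = -25744*(24715 + (-101*(-22) + 81)) = -25744*(24715 + (2222 + 81)) = -25744*(24715 + 2303) = -25744*27018 = -695551392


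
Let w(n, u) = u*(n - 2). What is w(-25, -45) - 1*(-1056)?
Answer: 2271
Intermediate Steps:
w(n, u) = u*(-2 + n)
w(-25, -45) - 1*(-1056) = -45*(-2 - 25) - 1*(-1056) = -45*(-27) + 1056 = 1215 + 1056 = 2271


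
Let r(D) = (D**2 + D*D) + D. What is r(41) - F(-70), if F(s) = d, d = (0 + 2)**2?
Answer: 3399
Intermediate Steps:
d = 4 (d = 2**2 = 4)
F(s) = 4
r(D) = D + 2*D**2 (r(D) = (D**2 + D**2) + D = 2*D**2 + D = D + 2*D**2)
r(41) - F(-70) = 41*(1 + 2*41) - 1*4 = 41*(1 + 82) - 4 = 41*83 - 4 = 3403 - 4 = 3399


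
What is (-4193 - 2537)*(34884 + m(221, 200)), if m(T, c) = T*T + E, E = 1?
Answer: -563475980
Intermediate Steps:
m(T, c) = 1 + T² (m(T, c) = T*T + 1 = T² + 1 = 1 + T²)
(-4193 - 2537)*(34884 + m(221, 200)) = (-4193 - 2537)*(34884 + (1 + 221²)) = -6730*(34884 + (1 + 48841)) = -6730*(34884 + 48842) = -6730*83726 = -563475980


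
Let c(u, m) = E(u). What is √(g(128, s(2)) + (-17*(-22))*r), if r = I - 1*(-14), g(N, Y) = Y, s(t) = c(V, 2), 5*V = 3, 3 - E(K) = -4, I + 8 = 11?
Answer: √6365 ≈ 79.781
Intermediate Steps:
I = 3 (I = -8 + 11 = 3)
E(K) = 7 (E(K) = 3 - 1*(-4) = 3 + 4 = 7)
V = ⅗ (V = (⅕)*3 = ⅗ ≈ 0.60000)
c(u, m) = 7
s(t) = 7
r = 17 (r = 3 - 1*(-14) = 3 + 14 = 17)
√(g(128, s(2)) + (-17*(-22))*r) = √(7 - 17*(-22)*17) = √(7 + 374*17) = √(7 + 6358) = √6365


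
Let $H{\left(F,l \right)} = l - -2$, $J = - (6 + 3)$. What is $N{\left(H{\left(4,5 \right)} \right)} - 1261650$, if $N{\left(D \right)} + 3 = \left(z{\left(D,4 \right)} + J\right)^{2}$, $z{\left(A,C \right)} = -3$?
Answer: $-1261509$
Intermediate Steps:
$J = -9$ ($J = \left(-1\right) 9 = -9$)
$H{\left(F,l \right)} = 2 + l$ ($H{\left(F,l \right)} = l + 2 = 2 + l$)
$N{\left(D \right)} = 141$ ($N{\left(D \right)} = -3 + \left(-3 - 9\right)^{2} = -3 + \left(-12\right)^{2} = -3 + 144 = 141$)
$N{\left(H{\left(4,5 \right)} \right)} - 1261650 = 141 - 1261650 = -1261509$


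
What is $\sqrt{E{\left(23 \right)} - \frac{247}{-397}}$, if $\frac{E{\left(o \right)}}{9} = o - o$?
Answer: $\frac{\sqrt{98059}}{397} \approx 0.78878$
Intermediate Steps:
$E{\left(o \right)} = 0$ ($E{\left(o \right)} = 9 \left(o - o\right) = 9 \cdot 0 = 0$)
$\sqrt{E{\left(23 \right)} - \frac{247}{-397}} = \sqrt{0 - \frac{247}{-397}} = \sqrt{0 - - \frac{247}{397}} = \sqrt{0 + \frac{247}{397}} = \sqrt{\frac{247}{397}} = \frac{\sqrt{98059}}{397}$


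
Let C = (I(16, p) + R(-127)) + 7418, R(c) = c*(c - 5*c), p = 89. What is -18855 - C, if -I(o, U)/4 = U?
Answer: 38599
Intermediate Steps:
I(o, U) = -4*U
R(c) = -4*c² (R(c) = c*(-4*c) = -4*c²)
C = -57454 (C = (-4*89 - 4*(-127)²) + 7418 = (-356 - 4*16129) + 7418 = (-356 - 64516) + 7418 = -64872 + 7418 = -57454)
-18855 - C = -18855 - 1*(-57454) = -18855 + 57454 = 38599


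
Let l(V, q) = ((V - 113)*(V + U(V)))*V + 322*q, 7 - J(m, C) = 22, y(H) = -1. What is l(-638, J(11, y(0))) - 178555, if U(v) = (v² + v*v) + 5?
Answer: 389757018405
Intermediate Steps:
U(v) = 5 + 2*v² (U(v) = (v² + v²) + 5 = 2*v² + 5 = 5 + 2*v²)
J(m, C) = -15 (J(m, C) = 7 - 1*22 = 7 - 22 = -15)
l(V, q) = 322*q + V*(-113 + V)*(5 + V + 2*V²) (l(V, q) = ((V - 113)*(V + (5 + 2*V²)))*V + 322*q = ((-113 + V)*(5 + V + 2*V²))*V + 322*q = V*(-113 + V)*(5 + V + 2*V²) + 322*q = 322*q + V*(-113 + V)*(5 + V + 2*V²))
l(-638, J(11, y(0))) - 178555 = (-565*(-638) - 225*(-638)³ - 108*(-638)² + 2*(-638)⁴ + 322*(-15)) - 178555 = (360470 - 225*(-259694072) - 108*407044 + 2*165684817936 - 4830) - 178555 = (360470 + 58431166200 - 43960752 + 331369635872 - 4830) - 178555 = 389757196960 - 178555 = 389757018405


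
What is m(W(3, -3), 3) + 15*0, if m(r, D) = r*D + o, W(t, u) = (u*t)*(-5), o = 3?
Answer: 138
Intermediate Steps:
W(t, u) = -5*t*u (W(t, u) = (t*u)*(-5) = -5*t*u)
m(r, D) = 3 + D*r (m(r, D) = r*D + 3 = D*r + 3 = 3 + D*r)
m(W(3, -3), 3) + 15*0 = (3 + 3*(-5*3*(-3))) + 15*0 = (3 + 3*45) + 0 = (3 + 135) + 0 = 138 + 0 = 138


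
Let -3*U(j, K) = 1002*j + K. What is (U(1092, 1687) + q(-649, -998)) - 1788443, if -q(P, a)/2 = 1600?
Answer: -6470800/3 ≈ -2.1569e+6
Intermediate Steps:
q(P, a) = -3200 (q(P, a) = -2*1600 = -3200)
U(j, K) = -334*j - K/3 (U(j, K) = -(1002*j + K)/3 = -(K + 1002*j)/3 = -334*j - K/3)
(U(1092, 1687) + q(-649, -998)) - 1788443 = ((-334*1092 - ⅓*1687) - 3200) - 1788443 = ((-364728 - 1687/3) - 3200) - 1788443 = (-1095871/3 - 3200) - 1788443 = -1105471/3 - 1788443 = -6470800/3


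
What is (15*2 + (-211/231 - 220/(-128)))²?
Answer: 51853210369/54641664 ≈ 948.97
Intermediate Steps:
(15*2 + (-211/231 - 220/(-128)))² = (30 + (-211*1/231 - 220*(-1/128)))² = (30 + (-211/231 + 55/32))² = (30 + 5953/7392)² = (227713/7392)² = 51853210369/54641664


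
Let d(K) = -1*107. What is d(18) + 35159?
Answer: 35052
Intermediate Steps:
d(K) = -107
d(18) + 35159 = -107 + 35159 = 35052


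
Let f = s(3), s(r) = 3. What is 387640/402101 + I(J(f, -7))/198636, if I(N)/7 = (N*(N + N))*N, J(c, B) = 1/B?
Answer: 269497349197/279551069826 ≈ 0.96404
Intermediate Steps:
f = 3
I(N) = 14*N³ (I(N) = 7*((N*(N + N))*N) = 7*((N*(2*N))*N) = 7*((2*N²)*N) = 7*(2*N³) = 14*N³)
387640/402101 + I(J(f, -7))/198636 = 387640/402101 + (14*(1/(-7))³)/198636 = 387640*(1/402101) + (14*(-⅐)³)*(1/198636) = 387640/402101 + (14*(-1/343))*(1/198636) = 387640/402101 - 2/49*1/198636 = 387640/402101 - 1/4866582 = 269497349197/279551069826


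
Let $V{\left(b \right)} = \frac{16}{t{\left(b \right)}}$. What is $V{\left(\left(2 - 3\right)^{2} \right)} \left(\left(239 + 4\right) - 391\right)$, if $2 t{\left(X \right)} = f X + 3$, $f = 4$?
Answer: $- \frac{4736}{7} \approx -676.57$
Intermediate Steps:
$t{\left(X \right)} = \frac{3}{2} + 2 X$ ($t{\left(X \right)} = \frac{4 X + 3}{2} = \frac{3 + 4 X}{2} = \frac{3}{2} + 2 X$)
$V{\left(b \right)} = \frac{16}{\frac{3}{2} + 2 b}$
$V{\left(\left(2 - 3\right)^{2} \right)} \left(\left(239 + 4\right) - 391\right) = \frac{32}{3 + 4 \left(2 - 3\right)^{2}} \left(\left(239 + 4\right) - 391\right) = \frac{32}{3 + 4 \left(-1\right)^{2}} \left(243 - 391\right) = \frac{32}{3 + 4 \cdot 1} \left(-148\right) = \frac{32}{3 + 4} \left(-148\right) = \frac{32}{7} \left(-148\right) = - \frac{4736}{7}$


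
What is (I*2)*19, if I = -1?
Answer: -38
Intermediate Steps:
(I*2)*19 = -1*2*19 = -2*19 = -38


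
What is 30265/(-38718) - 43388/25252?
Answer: -611037091/244426734 ≈ -2.4999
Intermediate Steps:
30265/(-38718) - 43388/25252 = 30265*(-1/38718) - 43388*1/25252 = -30265/38718 - 10847/6313 = -611037091/244426734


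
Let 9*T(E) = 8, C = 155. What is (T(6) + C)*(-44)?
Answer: -61732/9 ≈ -6859.1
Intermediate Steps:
T(E) = 8/9 (T(E) = (⅑)*8 = 8/9)
(T(6) + C)*(-44) = (8/9 + 155)*(-44) = (1403/9)*(-44) = -61732/9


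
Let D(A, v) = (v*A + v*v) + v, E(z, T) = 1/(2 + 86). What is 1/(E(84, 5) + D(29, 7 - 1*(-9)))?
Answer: 88/64769 ≈ 0.0013587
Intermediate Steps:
E(z, T) = 1/88
D(A, v) = v + v**2 + A*v (D(A, v) = (A*v + v**2) + v = (v**2 + A*v) + v = v + v**2 + A*v)
1/(E(84, 5) + D(29, 7 - 1*(-9))) = 1/(1/88 + (7 - 1*(-9))*(1 + 29 + (7 - 1*(-9)))) = 1/(1/88 + (7 + 9)*(1 + 29 + (7 + 9))) = 1/(1/88 + 16*(1 + 29 + 16)) = 1/(1/88 + 16*46) = 1/(1/88 + 736) = 1/(64769/88) = 88/64769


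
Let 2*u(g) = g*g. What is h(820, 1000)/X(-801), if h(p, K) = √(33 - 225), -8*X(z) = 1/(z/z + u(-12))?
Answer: -4672*I*√3 ≈ -8092.1*I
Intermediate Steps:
u(g) = g²/2 (u(g) = (g*g)/2 = g²/2)
X(z) = -1/584 (X(z) = -1/(8*(z/z + (½)*(-12)²)) = -1/(8*(1 + (½)*144)) = -1/(8*(1 + 72)) = -⅛/73 = -⅛*1/73 = -1/584)
h(p, K) = 8*I*√3 (h(p, K) = √(-192) = 8*I*√3)
h(820, 1000)/X(-801) = (8*I*√3)/(-1/584) = (8*I*√3)*(-584) = -4672*I*√3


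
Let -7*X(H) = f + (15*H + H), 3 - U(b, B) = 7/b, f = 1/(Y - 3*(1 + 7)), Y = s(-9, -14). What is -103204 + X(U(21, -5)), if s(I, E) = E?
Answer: -82361653/798 ≈ -1.0321e+5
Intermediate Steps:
Y = -14
f = -1/38 (f = 1/(-14 - 3*(1 + 7)) = 1/(-14 - 3*8) = 1/(-14 - 24) = 1/(-38) = -1/38 ≈ -0.026316)
U(b, B) = 3 - 7/b
X(H) = 1/266 - 16*H/7 (X(H) = -(-1/38 + (15*H + H))/7 = -(-1/38 + 16*H)/7 = 1/266 - 16*H/7)
-103204 + X(U(21, -5)) = -103204 + (1/266 - 16*(3 - 7/21)/7) = -103204 + (1/266 - 16*(3 - 7*1/21)/7) = -103204 + (1/266 - 16*(3 - ⅓)/7) = -103204 + (1/266 - 16/7*8/3) = -103204 + (1/266 - 128/21) = -103204 - 4861/798 = -82361653/798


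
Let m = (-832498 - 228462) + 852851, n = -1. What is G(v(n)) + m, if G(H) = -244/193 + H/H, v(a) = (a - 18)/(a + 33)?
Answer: -40165088/193 ≈ -2.0811e+5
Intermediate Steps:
v(a) = (-18 + a)/(33 + a)
G(H) = -51/193 (G(H) = -244*1/193 + 1 = -244/193 + 1 = -51/193)
m = -208109 (m = -1060960 + 852851 = -208109)
G(v(n)) + m = -51/193 - 208109 = -40165088/193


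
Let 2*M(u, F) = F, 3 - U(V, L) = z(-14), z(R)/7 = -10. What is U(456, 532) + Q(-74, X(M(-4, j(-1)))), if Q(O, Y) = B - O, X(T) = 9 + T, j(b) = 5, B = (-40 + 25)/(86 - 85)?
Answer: 132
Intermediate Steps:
z(R) = -70 (z(R) = 7*(-10) = -70)
U(V, L) = 73 (U(V, L) = 3 - 1*(-70) = 3 + 70 = 73)
B = -15 (B = -15/1 = -15*1 = -15)
M(u, F) = F/2
Q(O, Y) = -15 - O
U(456, 532) + Q(-74, X(M(-4, j(-1)))) = 73 + (-15 - 1*(-74)) = 73 + (-15 + 74) = 73 + 59 = 132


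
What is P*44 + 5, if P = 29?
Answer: 1281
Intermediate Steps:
P*44 + 5 = 29*44 + 5 = 1276 + 5 = 1281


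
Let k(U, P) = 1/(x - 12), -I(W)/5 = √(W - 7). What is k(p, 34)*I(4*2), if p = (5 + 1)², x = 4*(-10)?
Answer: 5/52 ≈ 0.096154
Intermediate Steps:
x = -40
I(W) = -5*√(-7 + W) (I(W) = -5*√(W - 7) = -5*√(-7 + W))
p = 36 (p = 6² = 36)
k(U, P) = -1/52 (k(U, P) = 1/(-40 - 12) = 1/(-52) = -1/52)
k(p, 34)*I(4*2) = -(-5)*√(-7 + 4*2)/52 = -(-5)*√(-7 + 8)/52 = -(-5)*√1/52 = -(-5)/52 = -1/52*(-5) = 5/52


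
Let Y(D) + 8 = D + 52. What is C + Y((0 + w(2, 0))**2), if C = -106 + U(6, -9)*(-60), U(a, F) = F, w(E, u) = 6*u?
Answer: 478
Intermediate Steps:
C = 434 (C = -106 - 9*(-60) = -106 + 540 = 434)
Y(D) = 44 + D (Y(D) = -8 + (D + 52) = -8 + (52 + D) = 44 + D)
C + Y((0 + w(2, 0))**2) = 434 + (44 + (0 + 6*0)**2) = 434 + (44 + (0 + 0)**2) = 434 + (44 + 0**2) = 434 + (44 + 0) = 434 + 44 = 478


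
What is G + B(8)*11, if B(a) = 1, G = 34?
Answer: 45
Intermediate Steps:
G + B(8)*11 = 34 + 1*11 = 34 + 11 = 45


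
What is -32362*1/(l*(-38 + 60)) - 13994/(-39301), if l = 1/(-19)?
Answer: 1098437643/39301 ≈ 27949.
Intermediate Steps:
l = -1/19 ≈ -0.052632
-32362*1/(l*(-38 + 60)) - 13994/(-39301) = -32362*(-19/(-38 + 60)) - 13994/(-39301) = -32362/(22*(-1/19)) - 13994*(-1/39301) = -32362/(-22/19) + 13994/39301 = -32362*(-19/22) + 13994/39301 = 27949 + 13994/39301 = 1098437643/39301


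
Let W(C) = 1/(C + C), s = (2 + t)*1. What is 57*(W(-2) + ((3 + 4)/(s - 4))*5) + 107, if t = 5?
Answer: 3031/4 ≈ 757.75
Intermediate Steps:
s = 7 (s = (2 + 5)*1 = 7*1 = 7)
W(C) = 1/(2*C)
57*(W(-2) + ((3 + 4)/(s - 4))*5) + 107 = 57*((½)/(-2) + ((3 + 4)/(7 - 4))*5) + 107 = 57*((½)*(-½) + (7/3)*5) + 107 = 57*(-¼ + (7*(⅓))*5) + 107 = 57*(-¼ + (7/3)*5) + 107 = 57*(-¼ + 35/3) + 107 = 57*(137/12) + 107 = 2603/4 + 107 = 3031/4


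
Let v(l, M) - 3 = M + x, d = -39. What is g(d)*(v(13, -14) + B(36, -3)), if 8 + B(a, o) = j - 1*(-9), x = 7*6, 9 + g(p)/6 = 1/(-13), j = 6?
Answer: -26904/13 ≈ -2069.5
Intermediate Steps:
g(p) = -708/13 (g(p) = -54 + 6/(-13) = -54 + 6*(-1/13) = -54 - 6/13 = -708/13)
x = 42
B(a, o) = 7 (B(a, o) = -8 + (6 - 1*(-9)) = -8 + (6 + 9) = -8 + 15 = 7)
v(l, M) = 45 + M (v(l, M) = 3 + (M + 42) = 3 + (42 + M) = 45 + M)
g(d)*(v(13, -14) + B(36, -3)) = -708*((45 - 14) + 7)/13 = -708*(31 + 7)/13 = -708/13*38 = -26904/13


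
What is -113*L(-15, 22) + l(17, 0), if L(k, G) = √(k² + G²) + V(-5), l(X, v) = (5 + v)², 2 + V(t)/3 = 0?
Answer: 703 - 113*√709 ≈ -2305.9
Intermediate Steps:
V(t) = -6 (V(t) = -6 + 3*0 = -6 + 0 = -6)
L(k, G) = -6 + √(G² + k²) (L(k, G) = √(k² + G²) - 6 = √(G² + k²) - 6 = -6 + √(G² + k²))
-113*L(-15, 22) + l(17, 0) = -113*(-6 + √(22² + (-15)²)) + (5 + 0)² = -113*(-6 + √(484 + 225)) + 5² = -113*(-6 + √709) + 25 = (678 - 113*√709) + 25 = 703 - 113*√709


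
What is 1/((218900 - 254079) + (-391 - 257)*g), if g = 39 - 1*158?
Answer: 1/41933 ≈ 2.3848e-5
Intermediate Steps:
g = -119 (g = 39 - 158 = -119)
1/((218900 - 254079) + (-391 - 257)*g) = 1/((218900 - 254079) + (-391 - 257)*(-119)) = 1/(-35179 - 648*(-119)) = 1/(-35179 + 77112) = 1/41933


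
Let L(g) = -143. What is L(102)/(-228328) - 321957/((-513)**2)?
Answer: -8163796081/6676539048 ≈ -1.2228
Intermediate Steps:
L(102)/(-228328) - 321957/((-513)**2) = -143/(-228328) - 321957/((-513)**2) = -143*(-1/228328) - 321957/263169 = 143/228328 - 321957*1/263169 = 143/228328 - 35773/29241 = -8163796081/6676539048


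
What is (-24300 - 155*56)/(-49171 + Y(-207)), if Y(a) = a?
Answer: 16490/24689 ≈ 0.66791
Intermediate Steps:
(-24300 - 155*56)/(-49171 + Y(-207)) = (-24300 - 155*56)/(-49171 - 207) = (-24300 - 8680)/(-49378) = -32980*(-1/49378) = 16490/24689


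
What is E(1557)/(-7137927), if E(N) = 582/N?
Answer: -194/3704584113 ≈ -5.2368e-8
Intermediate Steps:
E(1557)/(-7137927) = (582/1557)/(-7137927) = (582*(1/1557))*(-1/7137927) = (194/519)*(-1/7137927) = -194/3704584113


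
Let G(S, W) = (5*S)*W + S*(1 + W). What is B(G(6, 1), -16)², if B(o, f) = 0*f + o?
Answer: 1764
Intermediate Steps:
G(S, W) = S*(1 + W) + 5*S*W (G(S, W) = 5*S*W + S*(1 + W) = S*(1 + W) + 5*S*W)
B(o, f) = o (B(o, f) = 0 + o = o)
B(G(6, 1), -16)² = (6*(1 + 6*1))² = (6*(1 + 6))² = (6*7)² = 42² = 1764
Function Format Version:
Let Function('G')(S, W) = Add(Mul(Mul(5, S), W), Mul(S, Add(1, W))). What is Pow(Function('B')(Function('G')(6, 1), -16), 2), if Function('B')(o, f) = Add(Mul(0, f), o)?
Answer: 1764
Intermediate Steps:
Function('G')(S, W) = Add(Mul(S, Add(1, W)), Mul(5, S, W)) (Function('G')(S, W) = Add(Mul(5, S, W), Mul(S, Add(1, W))) = Add(Mul(S, Add(1, W)), Mul(5, S, W)))
Function('B')(o, f) = o (Function('B')(o, f) = Add(0, o) = o)
Pow(Function('B')(Function('G')(6, 1), -16), 2) = Pow(Mul(6, Add(1, Mul(6, 1))), 2) = Pow(Mul(6, Add(1, 6)), 2) = Pow(Mul(6, 7), 2) = Pow(42, 2) = 1764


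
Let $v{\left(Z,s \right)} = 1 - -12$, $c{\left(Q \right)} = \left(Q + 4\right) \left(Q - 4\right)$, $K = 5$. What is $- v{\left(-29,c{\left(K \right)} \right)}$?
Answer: $-13$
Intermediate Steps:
$c{\left(Q \right)} = \left(-4 + Q\right) \left(4 + Q\right)$ ($c{\left(Q \right)} = \left(4 + Q\right) \left(-4 + Q\right) = \left(-4 + Q\right) \left(4 + Q\right)$)
$v{\left(Z,s \right)} = 13$ ($v{\left(Z,s \right)} = 1 + 12 = 13$)
$- v{\left(-29,c{\left(K \right)} \right)} = \left(-1\right) 13 = -13$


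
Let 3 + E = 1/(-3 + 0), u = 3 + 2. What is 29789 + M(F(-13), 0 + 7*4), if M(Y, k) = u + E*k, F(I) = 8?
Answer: 89102/3 ≈ 29701.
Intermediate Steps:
u = 5
E = -10/3 (E = -3 + 1/(-3 + 0) = -3 + 1/(-3) = -3 - 1/3 = -10/3 ≈ -3.3333)
M(Y, k) = 5 - 10*k/3
29789 + M(F(-13), 0 + 7*4) = 29789 + (5 - 10*(0 + 7*4)/3) = 29789 + (5 - 10*(0 + 28)/3) = 29789 + (5 - 10/3*28) = 29789 + (5 - 280/3) = 29789 - 265/3 = 89102/3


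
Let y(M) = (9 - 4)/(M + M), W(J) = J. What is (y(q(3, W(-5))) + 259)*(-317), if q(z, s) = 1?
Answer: -165791/2 ≈ -82896.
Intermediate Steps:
y(M) = 5/(2*M) (y(M) = 5/((2*M)) = 5*(1/(2*M)) = 5/(2*M))
(y(q(3, W(-5))) + 259)*(-317) = ((5/2)/1 + 259)*(-317) = ((5/2)*1 + 259)*(-317) = (5/2 + 259)*(-317) = (523/2)*(-317) = -165791/2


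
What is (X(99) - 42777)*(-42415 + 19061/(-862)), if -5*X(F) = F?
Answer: 3913851990672/2155 ≈ 1.8162e+9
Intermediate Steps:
X(F) = -F/5
(X(99) - 42777)*(-42415 + 19061/(-862)) = (-⅕*99 - 42777)*(-42415 + 19061/(-862)) = (-99/5 - 42777)*(-42415 + 19061*(-1/862)) = -213984*(-42415 - 19061/862)/5 = -213984/5*(-36580791/862) = 3913851990672/2155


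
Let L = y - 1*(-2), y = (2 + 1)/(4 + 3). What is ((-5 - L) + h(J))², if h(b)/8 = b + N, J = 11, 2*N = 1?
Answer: 350464/49 ≈ 7152.3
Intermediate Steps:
N = ½ (N = (½)*1 = ½ ≈ 0.50000)
h(b) = 4 + 8*b (h(b) = 8*(b + ½) = 8*(½ + b) = 4 + 8*b)
y = 3/7 ≈ 0.42857
L = 17/7 (L = 3/7 - 1*(-2) = 3/7 + 2 = 17/7 ≈ 2.4286)
((-5 - L) + h(J))² = ((-5 - 1*17/7) + (4 + 8*11))² = ((-5 - 17/7) + (4 + 88))² = (-52/7 + 92)² = (592/7)² = 350464/49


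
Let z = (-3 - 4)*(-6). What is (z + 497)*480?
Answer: 258720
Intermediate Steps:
z = 42 (z = -7*(-6) = 42)
(z + 497)*480 = (42 + 497)*480 = 539*480 = 258720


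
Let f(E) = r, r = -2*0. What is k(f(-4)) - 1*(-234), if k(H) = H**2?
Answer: 234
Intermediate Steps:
r = 0
f(E) = 0
k(f(-4)) - 1*(-234) = 0**2 - 1*(-234) = 0 + 234 = 234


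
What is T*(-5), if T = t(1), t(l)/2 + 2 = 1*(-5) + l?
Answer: 60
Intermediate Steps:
t(l) = -14 + 2*l (t(l) = -4 + 2*(1*(-5) + l) = -4 + 2*(-5 + l) = -4 + (-10 + 2*l) = -14 + 2*l)
T = -12 (T = -14 + 2*1 = -14 + 2 = -12)
T*(-5) = -12*(-5) = 60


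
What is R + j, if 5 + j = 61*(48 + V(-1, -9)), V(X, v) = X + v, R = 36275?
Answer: 38588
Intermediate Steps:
j = 2313 (j = -5 + 61*(48 + (-1 - 9)) = -5 + 61*(48 - 10) = -5 + 61*38 = -5 + 2318 = 2313)
R + j = 36275 + 2313 = 38588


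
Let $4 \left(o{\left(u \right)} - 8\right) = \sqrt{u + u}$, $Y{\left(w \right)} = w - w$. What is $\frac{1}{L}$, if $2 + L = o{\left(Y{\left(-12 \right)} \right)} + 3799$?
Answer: $\frac{1}{3805} \approx 0.00026281$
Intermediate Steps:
$Y{\left(w \right)} = 0$
$o{\left(u \right)} = 8 + \frac{\sqrt{2} \sqrt{u}}{4}$ ($o{\left(u \right)} = 8 + \frac{\sqrt{u + u}}{4} = 8 + \frac{\sqrt{2 u}}{4} = 8 + \frac{\sqrt{2} \sqrt{u}}{4}$)
$L = 3805$ ($L = -2 + \left(\left(8 + \frac{\sqrt{2} \sqrt{0}}{4}\right) + 3799\right) = -2 + \left(\left(8 + \frac{1}{4} \sqrt{2} \cdot 0\right) + 3799\right) = -2 + \left(\left(8 + 0\right) + 3799\right) = -2 + \left(8 + 3799\right) = -2 + 3807 = 3805$)
$\frac{1}{L} = \frac{1}{3805}$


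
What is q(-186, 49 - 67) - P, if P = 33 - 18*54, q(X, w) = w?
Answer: 921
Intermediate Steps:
P = -939 (P = 33 - 972 = -939)
q(-186, 49 - 67) - P = (49 - 67) - 1*(-939) = -18 + 939 = 921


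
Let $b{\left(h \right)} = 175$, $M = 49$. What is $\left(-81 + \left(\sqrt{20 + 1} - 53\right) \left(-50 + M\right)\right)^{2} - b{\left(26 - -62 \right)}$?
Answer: $630 + 56 \sqrt{21} \approx 886.62$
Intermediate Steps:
$\left(-81 + \left(\sqrt{20 + 1} - 53\right) \left(-50 + M\right)\right)^{2} - b{\left(26 - -62 \right)} = \left(-81 + \left(\sqrt{20 + 1} - 53\right) \left(-50 + 49\right)\right)^{2} - 175 = \left(-81 + \left(\sqrt{21} - 53\right) \left(-1\right)\right)^{2} - 175 = \left(-81 + \left(-53 + \sqrt{21}\right) \left(-1\right)\right)^{2} - 175 = \left(-81 + \left(53 - \sqrt{21}\right)\right)^{2} - 175 = \left(-28 - \sqrt{21}\right)^{2} - 175 = -175 + \left(-28 - \sqrt{21}\right)^{2}$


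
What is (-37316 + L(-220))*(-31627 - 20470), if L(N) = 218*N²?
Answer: -547741814748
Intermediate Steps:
(-37316 + L(-220))*(-31627 - 20470) = (-37316 + 218*(-220)²)*(-31627 - 20470) = (-37316 + 218*48400)*(-52097) = (-37316 + 10551200)*(-52097) = 10513884*(-52097) = -547741814748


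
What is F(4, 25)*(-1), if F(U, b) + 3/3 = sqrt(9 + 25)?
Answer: 1 - sqrt(34) ≈ -4.8309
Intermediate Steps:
F(U, b) = -1 + sqrt(34) (F(U, b) = -1 + sqrt(9 + 25) = -1 + sqrt(34))
F(4, 25)*(-1) = (-1 + sqrt(34))*(-1) = 1 - sqrt(34)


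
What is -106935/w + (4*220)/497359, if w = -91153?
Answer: 53265299305/45335764927 ≈ 1.1749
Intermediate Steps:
-106935/w + (4*220)/497359 = -106935/(-91153) + (4*220)/497359 = -106935*(-1/91153) + 880*(1/497359) = 106935/91153 + 880/497359 = 53265299305/45335764927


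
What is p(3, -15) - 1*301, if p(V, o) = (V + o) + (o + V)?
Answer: -325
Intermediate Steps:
p(V, o) = 2*V + 2*o (p(V, o) = (V + o) + (V + o) = 2*V + 2*o)
p(3, -15) - 1*301 = (2*3 + 2*(-15)) - 1*301 = (6 - 30) - 301 = -24 - 301 = -325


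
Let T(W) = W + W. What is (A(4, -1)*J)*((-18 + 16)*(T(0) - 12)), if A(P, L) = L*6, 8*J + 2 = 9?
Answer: -126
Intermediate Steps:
J = 7/8 (J = -1/4 + (1/8)*9 = -1/4 + 9/8 = 7/8 ≈ 0.87500)
A(P, L) = 6*L
T(W) = 2*W
(A(4, -1)*J)*((-18 + 16)*(T(0) - 12)) = ((6*(-1))*(7/8))*((-18 + 16)*(2*0 - 12)) = (-6*7/8)*(-2*(0 - 12)) = -(-21)*(-12)/2 = -21/4*24 = -126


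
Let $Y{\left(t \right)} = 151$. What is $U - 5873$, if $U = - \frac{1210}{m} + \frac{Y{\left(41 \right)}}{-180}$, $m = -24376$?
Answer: $- \frac{73216783}{12465} \approx -5873.8$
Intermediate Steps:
$U = - \frac{9838}{12465}$ ($U = - \frac{1210}{-24376} + \frac{151}{-180} = \left(-1210\right) \left(- \frac{1}{24376}\right) + 151 \left(- \frac{1}{180}\right) = \frac{55}{1108} - \frac{151}{180} = - \frac{9838}{12465} \approx -0.78925$)
$U - 5873 = - \frac{9838}{12465} - 5873 = - \frac{73216783}{12465}$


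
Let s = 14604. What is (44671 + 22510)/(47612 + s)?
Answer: 67181/62216 ≈ 1.0798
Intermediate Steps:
(44671 + 22510)/(47612 + s) = (44671 + 22510)/(47612 + 14604) = 67181/62216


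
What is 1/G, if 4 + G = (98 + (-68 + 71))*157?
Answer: 1/15853 ≈ 6.3080e-5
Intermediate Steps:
G = 15853 (G = -4 + (98 + (-68 + 71))*157 = -4 + (98 + 3)*157 = -4 + 101*157 = -4 + 15857 = 15853)
1/G = 1/15853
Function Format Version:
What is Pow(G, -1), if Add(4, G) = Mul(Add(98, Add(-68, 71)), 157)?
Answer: Rational(1, 15853) ≈ 6.3080e-5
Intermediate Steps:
G = 15853 (G = Add(-4, Mul(Add(98, Add(-68, 71)), 157)) = Add(-4, Mul(Add(98, 3), 157)) = Add(-4, Mul(101, 157)) = Add(-4, 15857) = 15853)
Pow(G, -1) = Pow(15853, -1) = Rational(1, 15853)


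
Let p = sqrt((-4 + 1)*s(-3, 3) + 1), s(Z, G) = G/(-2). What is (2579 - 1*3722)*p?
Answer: -1143*sqrt(22)/2 ≈ -2680.6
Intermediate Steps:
s(Z, G) = -G/2 (s(Z, G) = G*(-1/2) = -G/2)
p = sqrt(22)/2 (p = sqrt((-4 + 1)*(-1/2*3) + 1) = sqrt(-3*(-3/2) + 1) = sqrt(9/2 + 1) = sqrt(11/2) = sqrt(22)/2 ≈ 2.3452)
(2579 - 1*3722)*p = (2579 - 1*3722)*(sqrt(22)/2) = (2579 - 3722)*(sqrt(22)/2) = -1143*sqrt(22)/2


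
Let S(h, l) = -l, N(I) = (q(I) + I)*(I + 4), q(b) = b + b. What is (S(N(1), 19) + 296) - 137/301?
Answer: 83240/301 ≈ 276.54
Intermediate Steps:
q(b) = 2*b
N(I) = 3*I*(4 + I) (N(I) = (2*I + I)*(I + 4) = (3*I)*(4 + I) = 3*I*(4 + I))
(S(N(1), 19) + 296) - 137/301 = (-1*19 + 296) - 137/301 = (-19 + 296) - 137*1/301 = 277 - 137/301 = 83240/301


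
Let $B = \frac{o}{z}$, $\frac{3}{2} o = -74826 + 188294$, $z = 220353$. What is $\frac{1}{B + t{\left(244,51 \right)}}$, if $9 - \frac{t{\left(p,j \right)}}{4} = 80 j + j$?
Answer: $- \frac{661059}{10899313856} \approx -6.0651 \cdot 10^{-5}$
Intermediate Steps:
$t{\left(p,j \right)} = 36 - 324 j$ ($t{\left(p,j \right)} = 36 - 4 \left(80 j + j\right) = 36 - 4 \cdot 81 j = 36 - 324 j$)
$o = \frac{226936}{3}$ ($o = \frac{2 \left(-74826 + 188294\right)}{3} = \frac{2}{3} \cdot 113468 = \frac{226936}{3} \approx 75645.0$)
$B = \frac{226936}{661059}$ ($B = \frac{226936}{3 \cdot 220353} = \frac{226936}{3} \cdot \frac{1}{220353} = \frac{226936}{661059} \approx 0.34329$)
$\frac{1}{B + t{\left(244,51 \right)}} = \frac{1}{\frac{226936}{661059} + \left(36 - 16524\right)} = \frac{1}{\frac{226936}{661059} - 16488} = \frac{1}{- \frac{10899313856}{661059}} = - \frac{661059}{10899313856}$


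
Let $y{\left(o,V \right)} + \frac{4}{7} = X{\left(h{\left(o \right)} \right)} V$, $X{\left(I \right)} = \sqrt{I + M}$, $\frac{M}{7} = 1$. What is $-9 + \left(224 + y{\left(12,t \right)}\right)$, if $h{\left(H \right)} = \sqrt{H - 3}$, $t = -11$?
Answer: $\frac{1501}{7} - 11 \sqrt{10} \approx 179.64$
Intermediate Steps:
$M = 7$ ($M = 7 \cdot 1 = 7$)
$h{\left(H \right)} = \sqrt{-3 + H}$
$X{\left(I \right)} = \sqrt{7 + I}$ ($X{\left(I \right)} = \sqrt{I + 7} = \sqrt{7 + I}$)
$y{\left(o,V \right)} = - \frac{4}{7} + V \sqrt{7 + \sqrt{-3 + o}}$ ($y{\left(o,V \right)} = - \frac{4}{7} + \sqrt{7 + \sqrt{-3 + o}} V = - \frac{4}{7} + V \sqrt{7 + \sqrt{-3 + o}}$)
$-9 + \left(224 + y{\left(12,t \right)}\right) = -9 + \left(224 - \left(\frac{4}{7} + 11 \sqrt{7 + \sqrt{-3 + 12}}\right)\right) = -9 + \left(224 - \left(\frac{4}{7} + 11 \sqrt{7 + \sqrt{9}}\right)\right) = -9 + \left(224 - \left(\frac{4}{7} + 11 \sqrt{7 + 3}\right)\right) = -9 + \left(224 - \left(\frac{4}{7} + 11 \sqrt{10}\right)\right) = -9 + \left(\frac{1564}{7} - 11 \sqrt{10}\right) = \frac{1501}{7} - 11 \sqrt{10}$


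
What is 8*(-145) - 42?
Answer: -1202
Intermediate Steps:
8*(-145) - 42 = -1160 - 42 = -1202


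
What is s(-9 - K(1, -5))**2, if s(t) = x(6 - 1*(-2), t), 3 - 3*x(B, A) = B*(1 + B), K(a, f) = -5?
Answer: 529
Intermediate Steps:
x(B, A) = 1 - B*(1 + B)/3
s(t) = -23 (s(t) = 1 - (6 - 1*(-2))/3 - (6 - 1*(-2))**2/3 = 1 - (6 + 2)/3 - (6 + 2)**2/3 = 1 - 1/3*8 - 1/3*8**2 = 1 - 8/3 - 1/3*64 = 1 - 8/3 - 64/3 = -23)
s(-9 - K(1, -5))**2 = (-23)**2 = 529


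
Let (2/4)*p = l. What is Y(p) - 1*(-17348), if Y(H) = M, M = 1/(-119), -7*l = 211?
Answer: 2064411/119 ≈ 17348.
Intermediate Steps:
l = -211/7 (l = -1/7*211 = -211/7 ≈ -30.143)
p = -422/7 (p = 2*(-211/7) = -422/7 ≈ -60.286)
M = -1/119 ≈ -0.0084034
Y(H) = -1/119
Y(p) - 1*(-17348) = -1/119 - 1*(-17348) = -1/119 + 17348 = 2064411/119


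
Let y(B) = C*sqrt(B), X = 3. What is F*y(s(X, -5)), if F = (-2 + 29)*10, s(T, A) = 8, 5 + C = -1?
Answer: -3240*sqrt(2) ≈ -4582.1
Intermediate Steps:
C = -6 (C = -5 - 1 = -6)
F = 270 (F = 27*10 = 270)
y(B) = -6*sqrt(B)
F*y(s(X, -5)) = 270*(-12*sqrt(2)) = -3240*sqrt(2)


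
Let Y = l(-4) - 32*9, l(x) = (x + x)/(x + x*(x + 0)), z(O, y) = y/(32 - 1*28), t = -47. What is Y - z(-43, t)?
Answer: -3323/12 ≈ -276.92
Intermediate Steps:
z(O, y) = y/4 (z(O, y) = y/(32 - 28) = y/4)
l(x) = 2*x/(x + x²) (l(x) = (2*x)/(x + x*x) = (2*x)/(x + x²) = 2*x/(x + x²))
Y = -866/3 (Y = 2/(1 - 4) - 32*9 = 2/(-3) - 288 = 2*(-⅓) - 288 = -⅔ - 288 = -866/3 ≈ -288.67)
Y - z(-43, t) = -866/3 - (-47)/4 = -866/3 - 1*(-47/4) = -866/3 + 47/4 = -3323/12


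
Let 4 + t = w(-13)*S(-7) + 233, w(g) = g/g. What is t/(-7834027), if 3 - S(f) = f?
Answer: -239/7834027 ≈ -3.0508e-5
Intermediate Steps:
w(g) = 1
S(f) = 3 - f
t = 239 (t = -4 + (1*(3 - 1*(-7)) + 233) = -4 + (1*(3 + 7) + 233) = -4 + (1*10 + 233) = -4 + (10 + 233) = -4 + 243 = 239)
t/(-7834027) = 239/(-7834027) = 239*(-1/7834027) = -239/7834027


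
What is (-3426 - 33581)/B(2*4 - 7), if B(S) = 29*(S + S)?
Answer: -37007/58 ≈ -638.05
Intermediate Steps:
B(S) = 58*S (B(S) = 29*(2*S) = 58*S)
(-3426 - 33581)/B(2*4 - 7) = (-3426 - 33581)/((58*(2*4 - 7))) = -37007*1/(58*(8 - 7)) = -37007/(58*1) = -37007/58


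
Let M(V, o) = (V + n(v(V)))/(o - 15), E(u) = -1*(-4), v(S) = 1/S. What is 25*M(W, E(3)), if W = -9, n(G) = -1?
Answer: 250/11 ≈ 22.727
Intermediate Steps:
E(u) = 4
M(V, o) = (-1 + V)/(-15 + o) (M(V, o) = (V - 1)/(o - 15) = (-1 + V)/(-15 + o))
25*M(W, E(3)) = 25*((-1 - 9)/(-15 + 4)) = 25*(-10/(-11)) = 25*(-1/11*(-10)) = 25*(10/11) = 250/11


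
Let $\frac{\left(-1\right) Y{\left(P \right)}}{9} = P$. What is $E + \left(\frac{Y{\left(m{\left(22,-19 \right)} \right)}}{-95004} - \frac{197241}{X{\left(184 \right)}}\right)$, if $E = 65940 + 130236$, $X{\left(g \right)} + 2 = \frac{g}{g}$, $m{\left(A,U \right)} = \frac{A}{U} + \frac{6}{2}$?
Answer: $\frac{11272183889}{28652} \approx 3.9342 \cdot 10^{5}$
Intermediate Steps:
$m{\left(A,U \right)} = 3 + \frac{A}{U}$ ($m{\left(A,U \right)} = \frac{A}{U} + 6 \cdot \frac{1}{2} = \frac{A}{U} + 3 = 3 + \frac{A}{U}$)
$X{\left(g \right)} = -1$ ($X{\left(g \right)} = -2 + \frac{g}{g} = -2 + 1 = -1$)
$Y{\left(P \right)} = - 9 P$
$E = 196176$
$E + \left(\frac{Y{\left(m{\left(22,-19 \right)} \right)}}{-95004} - \frac{197241}{X{\left(184 \right)}}\right) = 196176 + \left(\frac{\left(-9\right) \left(3 + \frac{22}{-19}\right)}{-95004} - \frac{197241}{-1}\right) = 196176 + \left(- 9 \left(3 + 22 \left(- \frac{1}{19}\right)\right) \left(- \frac{1}{95004}\right) - -197241\right) = 196176 + \left(- 9 \left(3 - \frac{22}{19}\right) \left(- \frac{1}{95004}\right) + 197241\right) = 196176 + \left(\left(-9\right) \frac{35}{19} \left(- \frac{1}{95004}\right) + 197241\right) = 196176 + \left(\left(- \frac{315}{19}\right) \left(- \frac{1}{95004}\right) + 197241\right) = 196176 + \left(\frac{5}{28652} + 197241\right) = 196176 + \frac{5651349137}{28652} = \frac{11272183889}{28652}$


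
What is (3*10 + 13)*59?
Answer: 2537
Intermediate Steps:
(3*10 + 13)*59 = (30 + 13)*59 = 43*59 = 2537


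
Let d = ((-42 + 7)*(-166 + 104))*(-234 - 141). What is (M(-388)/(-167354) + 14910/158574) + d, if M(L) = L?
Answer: -1799607450539179/2211499433 ≈ -8.1375e+5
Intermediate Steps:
d = -813750 (d = -35*(-62)*(-375) = 2170*(-375) = -813750)
(M(-388)/(-167354) + 14910/158574) + d = (-388/(-167354) + 14910/158574) - 813750 = (-388*(-1/167354) + 14910*(1/158574)) - 813750 = (194/83677 + 2485/26429) - 813750 = 213064571/2211499433 - 813750 = -1799607450539179/2211499433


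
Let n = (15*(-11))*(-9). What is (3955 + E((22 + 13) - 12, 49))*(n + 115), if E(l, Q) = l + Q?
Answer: 6443200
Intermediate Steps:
E(l, Q) = Q + l
n = 1485 (n = -165*(-9) = 1485)
(3955 + E((22 + 13) - 12, 49))*(n + 115) = (3955 + (49 + ((22 + 13) - 12)))*(1485 + 115) = (3955 + (49 + (35 - 12)))*1600 = (3955 + (49 + 23))*1600 = (3955 + 72)*1600 = 4027*1600 = 6443200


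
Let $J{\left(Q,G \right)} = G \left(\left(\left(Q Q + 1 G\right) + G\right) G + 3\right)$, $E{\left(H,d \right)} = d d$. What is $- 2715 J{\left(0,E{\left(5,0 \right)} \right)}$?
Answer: $0$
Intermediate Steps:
$E{\left(H,d \right)} = d^{2}$
$J{\left(Q,G \right)} = G \left(3 + G \left(Q^{2} + 2 G\right)\right)$ ($J{\left(Q,G \right)} = G \left(\left(\left(Q^{2} + G\right) + G\right) G + 3\right) = G \left(\left(\left(G + Q^{2}\right) + G\right) G + 3\right) = G \left(\left(Q^{2} + 2 G\right) G + 3\right) = G \left(G \left(Q^{2} + 2 G\right) + 3\right) = G \left(3 + G \left(Q^{2} + 2 G\right)\right)$)
$- 2715 J{\left(0,E{\left(5,0 \right)} \right)} = - 2715 \cdot 0^{2} \left(3 + 2 \left(0^{2}\right)^{2} + 0^{2} \cdot 0^{2}\right) = - 2715 \cdot 0 \left(3 + 2 \cdot 0^{2} + 0 \cdot 0\right) = - 2715 \cdot 0 \left(3 + 2 \cdot 0 + 0\right) = - 2715 \cdot 0 \left(3 + 0 + 0\right) = - 2715 \cdot 0 \cdot 3 = \left(-2715\right) 0 = 0$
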